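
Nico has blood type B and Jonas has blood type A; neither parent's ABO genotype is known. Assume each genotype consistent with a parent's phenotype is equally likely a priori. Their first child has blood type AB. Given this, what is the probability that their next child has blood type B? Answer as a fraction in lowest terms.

Possible genotypes: Nico ∈ {I^B I^B, I^B i}; Jonas ∈ {I^A I^A, I^A i}.
Weight each parental genotype pair by prior × P(type-AB child):
  I^B I^B × I^A I^A: posterior weight 4/9; P(next child type B) = 0.
  I^B I^B × I^A i: posterior weight 2/9; P(next child type B) = 1/2.
  I^B i × I^A I^A: posterior weight 2/9; P(next child type B) = 0.
  I^B i × I^A i: posterior weight 1/9; P(next child type B) = 1/4.
Weighted sum = 5/36.

5/36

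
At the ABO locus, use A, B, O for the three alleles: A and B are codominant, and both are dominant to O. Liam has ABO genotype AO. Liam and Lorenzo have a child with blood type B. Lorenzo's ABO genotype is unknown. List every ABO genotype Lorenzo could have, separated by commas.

For each candidate genotype of Lorenzo, check whether crossing it with AO can produce every observed child phenotype.
  AA → possible child types {A} ✗
  AB → possible child types {A, B, AB} ✓
  AO → possible child types {O, A} ✗
  BB → possible child types {B, AB} ✓
  BO → possible child types {O, A, B, AB} ✓
  OO → possible child types {O, A} ✗

AB, BB, BO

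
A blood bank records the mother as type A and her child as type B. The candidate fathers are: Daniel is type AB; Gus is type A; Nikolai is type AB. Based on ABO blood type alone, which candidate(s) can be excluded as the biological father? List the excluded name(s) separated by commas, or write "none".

A candidate is excluded only if no genotype consistent with his phenotype could produce a type B child with a type A mother.
Gus (type A): no genotype consistent with that phenotype can produce a type-B child with a type-A mother.

Gus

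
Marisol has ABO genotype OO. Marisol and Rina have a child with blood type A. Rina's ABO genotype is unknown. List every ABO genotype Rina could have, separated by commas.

AA, AB, AO

For each candidate genotype of Rina, check whether crossing it with OO can produce every observed child phenotype.
  AA → possible child types {A} ✓
  AB → possible child types {A, B} ✓
  AO → possible child types {O, A} ✓
  BB → possible child types {B} ✗
  BO → possible child types {O, B} ✗
  OO → possible child types {O} ✗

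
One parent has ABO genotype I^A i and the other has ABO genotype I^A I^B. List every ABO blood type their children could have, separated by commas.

A, B, AB

Gametes from I^A i × I^A I^B give offspring ABO genotypes I^A I^A, I^A I^B, I^A i, I^B i, i.e. phenotypes A, B, AB.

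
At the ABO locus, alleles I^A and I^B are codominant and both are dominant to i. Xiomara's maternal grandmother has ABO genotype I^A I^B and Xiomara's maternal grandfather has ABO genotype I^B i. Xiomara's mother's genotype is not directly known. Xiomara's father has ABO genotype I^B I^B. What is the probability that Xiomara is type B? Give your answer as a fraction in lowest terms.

3/4

Xiomara's mother's ABO genotype from I^A I^B × I^B i: 1/4 I^A I^B, 1/4 I^A i, 1/4 I^B I^B, 1/4 I^B i.
Crossing each possibility with the father I^B I^B and summing P(type B): 1/4·1/2 + 1/4·1/2 + 1/4·1 + 1/4·1 = 3/4.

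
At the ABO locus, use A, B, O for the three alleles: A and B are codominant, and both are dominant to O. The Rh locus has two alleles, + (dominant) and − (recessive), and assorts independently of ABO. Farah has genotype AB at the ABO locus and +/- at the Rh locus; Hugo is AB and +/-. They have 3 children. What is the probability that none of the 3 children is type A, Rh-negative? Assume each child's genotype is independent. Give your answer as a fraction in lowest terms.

ABO cross AB × AB → 1/4 A, 1/4 B, 1/2 AB.
Rh cross +/- × +/- → 3/4 Rh+, 1/4 Rh-; so P(type A, Rh-negative) = 1/4 × 1/4 = 1/16 per child.
P(not type A, Rh-negative) = 15/16 for one child; (15/16)^3 = 3375/4096.

3375/4096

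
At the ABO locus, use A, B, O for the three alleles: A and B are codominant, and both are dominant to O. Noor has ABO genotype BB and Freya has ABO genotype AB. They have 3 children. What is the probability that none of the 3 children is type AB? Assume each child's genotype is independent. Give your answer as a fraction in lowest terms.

ABO cross BB × AB → 1/2 B, 1/2 AB.
So P(type AB) = 1/2 per child.
P(not type AB) = 1/2 for one child; (1/2)^3 = 1/8.

1/8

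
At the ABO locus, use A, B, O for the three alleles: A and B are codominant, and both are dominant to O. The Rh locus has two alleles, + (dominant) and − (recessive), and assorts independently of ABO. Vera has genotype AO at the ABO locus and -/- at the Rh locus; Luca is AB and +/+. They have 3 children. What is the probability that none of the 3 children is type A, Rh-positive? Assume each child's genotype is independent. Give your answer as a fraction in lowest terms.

ABO cross AO × AB → 1/2 A, 1/4 B, 1/4 AB.
Rh cross -/- × +/+ → 1 Rh+; so P(type A, Rh-positive) = 1/2 × 1 = 1/2 per child.
P(not type A, Rh-positive) = 1/2 for one child; (1/2)^3 = 1/8.

1/8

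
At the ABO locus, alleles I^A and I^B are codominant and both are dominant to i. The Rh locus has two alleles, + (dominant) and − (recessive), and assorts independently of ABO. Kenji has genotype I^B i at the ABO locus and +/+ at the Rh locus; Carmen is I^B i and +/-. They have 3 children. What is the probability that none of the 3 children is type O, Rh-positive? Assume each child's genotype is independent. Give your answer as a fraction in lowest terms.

27/64

ABO cross I^B i × I^B i → 1/4 O, 3/4 B.
Rh cross +/+ × +/- → 1 Rh+; so P(type O, Rh-positive) = 1/4 × 1 = 1/4 per child.
P(not type O, Rh-positive) = 3/4 for one child; (3/4)^3 = 27/64.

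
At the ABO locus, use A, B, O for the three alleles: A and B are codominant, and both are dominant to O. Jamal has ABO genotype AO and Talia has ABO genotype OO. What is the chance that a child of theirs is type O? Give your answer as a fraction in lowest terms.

ABO cross AO × OO → offspring phenotypes: 1/2 O, 1/2 A.
So P(type O) = 1/2.

1/2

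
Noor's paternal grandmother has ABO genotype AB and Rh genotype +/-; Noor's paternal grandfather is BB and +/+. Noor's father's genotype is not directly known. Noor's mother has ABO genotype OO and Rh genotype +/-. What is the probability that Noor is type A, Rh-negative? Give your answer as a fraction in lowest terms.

Noor's father's ABO genotype from AB × BB: 1/2 AB, 1/2 BB.
Crossing each possibility with the mother OO and summing P(type A): 1/2·1/2 + 1/2·0 = 1/4.
Similarly for Rh via the father's Rh distribution: P(Rh-) = 1/8.
Independent loci: 1/4 × 1/8 = 1/32.

1/32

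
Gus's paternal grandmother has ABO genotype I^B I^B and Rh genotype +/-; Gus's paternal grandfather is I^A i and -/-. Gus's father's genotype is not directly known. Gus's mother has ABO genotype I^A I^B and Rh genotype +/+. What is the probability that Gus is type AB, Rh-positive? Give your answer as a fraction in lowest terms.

Gus's father's ABO genotype from I^B I^B × I^A i: 1/2 I^A I^B, 1/2 I^B i.
Crossing each possibility with the mother I^A I^B and summing P(type AB): 1/2·1/2 + 1/2·1/4 = 3/8.
Similarly for Rh via the father's Rh distribution: P(Rh+) = 1.
Independent loci: 3/8 × 1 = 3/8.

3/8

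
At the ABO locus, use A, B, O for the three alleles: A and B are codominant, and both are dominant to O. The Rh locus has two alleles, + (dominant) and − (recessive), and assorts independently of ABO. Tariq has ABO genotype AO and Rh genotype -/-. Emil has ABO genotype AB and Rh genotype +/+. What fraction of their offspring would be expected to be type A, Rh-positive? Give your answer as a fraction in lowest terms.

1/2

ABO cross AO × AB → offspring phenotypes: 1/2 A, 1/4 B, 1/4 AB.
Rh cross -/- × +/+ → 1 Rh+.
Independent loci: P(type A, Rh-positive) = 1/2 × 1 = 1/2.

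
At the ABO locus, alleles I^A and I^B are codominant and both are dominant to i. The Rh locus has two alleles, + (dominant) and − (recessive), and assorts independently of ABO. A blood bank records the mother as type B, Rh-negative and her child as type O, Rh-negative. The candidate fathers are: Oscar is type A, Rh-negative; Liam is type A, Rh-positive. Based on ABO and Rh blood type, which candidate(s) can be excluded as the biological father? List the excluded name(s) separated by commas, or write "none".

none

A candidate is excluded only if no genotype consistent with his phenotype could produce a type O, Rh-negative child with a type B, Rh-negative mother.
Every candidate has at least one consistent genotype combination, so none can be excluded.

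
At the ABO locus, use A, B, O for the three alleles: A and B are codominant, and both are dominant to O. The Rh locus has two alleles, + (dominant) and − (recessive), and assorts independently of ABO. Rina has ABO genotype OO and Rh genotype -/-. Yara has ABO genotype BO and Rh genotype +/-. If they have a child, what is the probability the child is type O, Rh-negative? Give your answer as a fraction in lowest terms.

ABO cross OO × BO → offspring phenotypes: 1/2 O, 1/2 B.
Rh cross -/- × +/- → 1/2 Rh+, 1/2 Rh-.
Independent loci: P(type O, Rh-negative) = 1/2 × 1/2 = 1/4.

1/4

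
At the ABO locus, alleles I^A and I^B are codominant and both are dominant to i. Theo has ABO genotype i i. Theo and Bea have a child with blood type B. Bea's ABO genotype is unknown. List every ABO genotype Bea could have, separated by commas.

I^A I^B, I^B I^B, I^B i

For each candidate genotype of Bea, check whether crossing it with i i can produce every observed child phenotype.
  I^A I^A → possible child types {A} ✗
  I^A I^B → possible child types {A, B} ✓
  I^A i → possible child types {O, A} ✗
  I^B I^B → possible child types {B} ✓
  I^B i → possible child types {O, B} ✓
  i i → possible child types {O} ✗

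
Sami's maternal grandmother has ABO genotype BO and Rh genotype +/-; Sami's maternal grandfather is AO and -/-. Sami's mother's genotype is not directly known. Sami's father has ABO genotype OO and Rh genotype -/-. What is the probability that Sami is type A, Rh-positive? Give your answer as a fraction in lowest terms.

Sami's mother's ABO genotype from BO × AO: 1/4 AB, 1/4 AO, 1/4 BO, 1/4 OO.
Crossing each possibility with the father OO and summing P(type A): 1/4·1/2 + 1/4·1/2 + 1/4·0 + 1/4·0 = 1/4.
Similarly for Rh via the mother's Rh distribution: P(Rh+) = 1/4.
Independent loci: 1/4 × 1/4 = 1/16.

1/16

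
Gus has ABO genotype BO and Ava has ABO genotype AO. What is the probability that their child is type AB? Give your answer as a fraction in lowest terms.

ABO cross BO × AO → offspring phenotypes: 1/4 O, 1/4 A, 1/4 B, 1/4 AB.
So P(type AB) = 1/4.

1/4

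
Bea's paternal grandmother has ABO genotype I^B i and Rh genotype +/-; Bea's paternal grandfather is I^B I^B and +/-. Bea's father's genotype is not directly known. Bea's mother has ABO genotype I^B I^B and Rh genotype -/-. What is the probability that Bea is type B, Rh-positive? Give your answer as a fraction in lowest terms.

1/2

Bea's father's ABO genotype from I^B i × I^B I^B: 1/2 I^B I^B, 1/2 I^B i.
Crossing each possibility with the mother I^B I^B and summing P(type B): 1/2·1 + 1/2·1 = 1.
Similarly for Rh via the father's Rh distribution: P(Rh+) = 1/2.
Independent loci: 1 × 1/2 = 1/2.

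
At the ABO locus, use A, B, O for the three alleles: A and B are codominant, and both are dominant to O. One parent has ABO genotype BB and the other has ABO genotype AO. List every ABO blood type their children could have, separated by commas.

B, AB

Gametes from BB × AO give offspring ABO genotypes AB, BO, i.e. phenotypes B, AB.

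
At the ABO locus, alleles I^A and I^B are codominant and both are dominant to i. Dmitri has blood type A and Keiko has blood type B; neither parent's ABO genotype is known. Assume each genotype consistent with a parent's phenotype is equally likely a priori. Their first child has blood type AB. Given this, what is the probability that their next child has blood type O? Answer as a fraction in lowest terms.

Possible genotypes: Dmitri ∈ {I^A I^A, I^A i}; Keiko ∈ {I^B I^B, I^B i}.
Weight each parental genotype pair by prior × P(type-AB child):
  I^A I^A × I^B I^B: posterior weight 4/9; P(next child type O) = 0.
  I^A I^A × I^B i: posterior weight 2/9; P(next child type O) = 0.
  I^A i × I^B I^B: posterior weight 2/9; P(next child type O) = 0.
  I^A i × I^B i: posterior weight 1/9; P(next child type O) = 1/4.
Weighted sum = 1/36.

1/36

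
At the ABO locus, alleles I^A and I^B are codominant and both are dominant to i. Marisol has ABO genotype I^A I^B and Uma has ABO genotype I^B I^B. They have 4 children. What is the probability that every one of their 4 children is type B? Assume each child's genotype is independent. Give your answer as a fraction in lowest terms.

ABO cross I^A I^B × I^B I^B → 1/2 B, 1/2 AB.
So P(type B) = 1/2 per child.
All 4 independent: (1/2)^4 = 1/16.

1/16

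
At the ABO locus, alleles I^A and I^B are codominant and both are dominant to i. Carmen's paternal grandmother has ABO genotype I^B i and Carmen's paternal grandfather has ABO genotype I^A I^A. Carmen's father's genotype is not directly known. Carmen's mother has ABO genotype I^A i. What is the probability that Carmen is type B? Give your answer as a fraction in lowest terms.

1/8

Carmen's father's ABO genotype from I^B i × I^A I^A: 1/2 I^A I^B, 1/2 I^A i.
Crossing each possibility with the mother I^A i and summing P(type B): 1/2·1/4 + 1/2·0 = 1/8.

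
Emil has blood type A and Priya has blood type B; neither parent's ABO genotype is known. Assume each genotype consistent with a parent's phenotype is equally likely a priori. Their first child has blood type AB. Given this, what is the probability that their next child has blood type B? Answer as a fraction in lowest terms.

Possible genotypes: Emil ∈ {AA, AO}; Priya ∈ {BB, BO}.
Weight each parental genotype pair by prior × P(type-AB child):
  AA × BB: posterior weight 4/9; P(next child type B) = 0.
  AA × BO: posterior weight 2/9; P(next child type B) = 0.
  AO × BB: posterior weight 2/9; P(next child type B) = 1/2.
  AO × BO: posterior weight 1/9; P(next child type B) = 1/4.
Weighted sum = 5/36.

5/36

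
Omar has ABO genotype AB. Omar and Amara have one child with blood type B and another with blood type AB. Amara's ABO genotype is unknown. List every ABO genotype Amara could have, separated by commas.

AB, AO, BB, BO

For each candidate genotype of Amara, check whether crossing it with AB can produce every observed child phenotype.
  AA → possible child types {A, AB} ✗
  AB → possible child types {A, B, AB} ✓
  AO → possible child types {A, B, AB} ✓
  BB → possible child types {B, AB} ✓
  BO → possible child types {A, B, AB} ✓
  OO → possible child types {A, B} ✗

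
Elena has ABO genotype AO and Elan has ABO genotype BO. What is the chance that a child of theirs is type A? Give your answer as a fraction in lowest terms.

1/4

ABO cross AO × BO → offspring phenotypes: 1/4 O, 1/4 A, 1/4 B, 1/4 AB.
So P(type A) = 1/4.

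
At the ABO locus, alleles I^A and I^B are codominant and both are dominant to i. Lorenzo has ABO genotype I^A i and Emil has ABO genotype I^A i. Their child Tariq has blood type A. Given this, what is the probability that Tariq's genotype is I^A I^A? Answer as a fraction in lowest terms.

Cross I^A i × I^A i → 1/4 I^A I^A, 1/2 I^A i, 1/4 i i.
Type-A genotypes among offspring: I^A I^A (1/4), I^A i (1/2); total 3/4.
P(I^A I^A | type A) = (1/4) / (3/4) = 1/3.

1/3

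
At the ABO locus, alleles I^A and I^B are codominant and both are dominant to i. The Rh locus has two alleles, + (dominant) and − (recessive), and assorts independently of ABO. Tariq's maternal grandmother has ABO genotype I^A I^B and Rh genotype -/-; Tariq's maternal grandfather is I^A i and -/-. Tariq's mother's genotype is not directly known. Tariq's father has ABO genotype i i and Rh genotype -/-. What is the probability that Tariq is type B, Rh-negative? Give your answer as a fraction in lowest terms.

1/4

Tariq's mother's ABO genotype from I^A I^B × I^A i: 1/4 I^A I^A, 1/4 I^A I^B, 1/4 I^A i, 1/4 I^B i.
Crossing each possibility with the father i i and summing P(type B): 1/4·0 + 1/4·1/2 + 1/4·0 + 1/4·1/2 = 1/4.
Similarly for Rh via the mother's Rh distribution: P(Rh-) = 1.
Independent loci: 1/4 × 1 = 1/4.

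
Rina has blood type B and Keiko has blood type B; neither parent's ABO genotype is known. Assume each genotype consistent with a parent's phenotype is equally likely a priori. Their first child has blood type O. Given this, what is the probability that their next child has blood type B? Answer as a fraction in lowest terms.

Possible genotypes: Rina ∈ {BB, BO}; Keiko ∈ {BB, BO}.
Weight each parental genotype pair by prior × P(type-O child):
  BO × BO: posterior weight 1; P(next child type B) = 3/4.
Weighted sum = 3/4.

3/4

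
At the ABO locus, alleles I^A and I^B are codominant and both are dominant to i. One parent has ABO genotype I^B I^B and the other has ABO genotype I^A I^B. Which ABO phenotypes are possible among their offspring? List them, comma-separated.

B, AB

Gametes from I^B I^B × I^A I^B give offspring ABO genotypes I^A I^B, I^B I^B, i.e. phenotypes B, AB.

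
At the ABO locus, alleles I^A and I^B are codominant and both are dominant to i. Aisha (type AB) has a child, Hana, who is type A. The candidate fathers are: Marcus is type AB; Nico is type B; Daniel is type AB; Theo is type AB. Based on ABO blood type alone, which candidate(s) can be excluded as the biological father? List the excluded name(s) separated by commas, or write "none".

none

A candidate is excluded only if no genotype consistent with his phenotype could produce a type A child with a type AB mother.
Every candidate has at least one consistent genotype combination, so none can be excluded.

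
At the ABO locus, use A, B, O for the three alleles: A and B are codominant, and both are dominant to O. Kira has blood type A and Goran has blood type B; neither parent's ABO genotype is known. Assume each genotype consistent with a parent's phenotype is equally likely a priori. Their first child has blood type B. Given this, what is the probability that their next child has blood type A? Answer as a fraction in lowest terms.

1/12

Possible genotypes: Kira ∈ {AA, AO}; Goran ∈ {BB, BO}.
Weight each parental genotype pair by prior × P(type-B child):
  AO × BB: posterior weight 2/3; P(next child type A) = 0.
  AO × BO: posterior weight 1/3; P(next child type A) = 1/4.
Weighted sum = 1/12.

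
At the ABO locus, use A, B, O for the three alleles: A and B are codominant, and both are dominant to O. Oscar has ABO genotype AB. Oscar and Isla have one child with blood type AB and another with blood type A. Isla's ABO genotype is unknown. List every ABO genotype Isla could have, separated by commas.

AA, AB, AO, BO

For each candidate genotype of Isla, check whether crossing it with AB can produce every observed child phenotype.
  AA → possible child types {A, AB} ✓
  AB → possible child types {A, B, AB} ✓
  AO → possible child types {A, B, AB} ✓
  BB → possible child types {B, AB} ✗
  BO → possible child types {A, B, AB} ✓
  OO → possible child types {A, B} ✗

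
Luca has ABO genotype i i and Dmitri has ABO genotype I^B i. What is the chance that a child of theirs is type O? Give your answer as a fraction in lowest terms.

ABO cross i i × I^B i → offspring phenotypes: 1/2 O, 1/2 B.
So P(type O) = 1/2.

1/2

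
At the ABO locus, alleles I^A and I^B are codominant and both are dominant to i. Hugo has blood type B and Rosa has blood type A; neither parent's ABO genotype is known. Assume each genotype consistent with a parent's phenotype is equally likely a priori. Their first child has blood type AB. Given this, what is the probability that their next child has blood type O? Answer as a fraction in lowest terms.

Possible genotypes: Hugo ∈ {I^B I^B, I^B i}; Rosa ∈ {I^A I^A, I^A i}.
Weight each parental genotype pair by prior × P(type-AB child):
  I^B I^B × I^A I^A: posterior weight 4/9; P(next child type O) = 0.
  I^B I^B × I^A i: posterior weight 2/9; P(next child type O) = 0.
  I^B i × I^A I^A: posterior weight 2/9; P(next child type O) = 0.
  I^B i × I^A i: posterior weight 1/9; P(next child type O) = 1/4.
Weighted sum = 1/36.

1/36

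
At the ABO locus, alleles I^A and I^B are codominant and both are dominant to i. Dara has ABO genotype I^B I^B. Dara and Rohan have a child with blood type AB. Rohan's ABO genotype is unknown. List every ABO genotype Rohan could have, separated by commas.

I^A I^A, I^A I^B, I^A i

For each candidate genotype of Rohan, check whether crossing it with I^B I^B can produce every observed child phenotype.
  I^A I^A → possible child types {AB} ✓
  I^A I^B → possible child types {B, AB} ✓
  I^A i → possible child types {B, AB} ✓
  I^B I^B → possible child types {B} ✗
  I^B i → possible child types {B} ✗
  i i → possible child types {B} ✗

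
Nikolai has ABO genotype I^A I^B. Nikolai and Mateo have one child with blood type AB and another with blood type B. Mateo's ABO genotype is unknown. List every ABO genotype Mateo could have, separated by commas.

For each candidate genotype of Mateo, check whether crossing it with I^A I^B can produce every observed child phenotype.
  I^A I^A → possible child types {A, AB} ✗
  I^A I^B → possible child types {A, B, AB} ✓
  I^A i → possible child types {A, B, AB} ✓
  I^B I^B → possible child types {B, AB} ✓
  I^B i → possible child types {A, B, AB} ✓
  i i → possible child types {A, B} ✗

I^A I^B, I^A i, I^B I^B, I^B i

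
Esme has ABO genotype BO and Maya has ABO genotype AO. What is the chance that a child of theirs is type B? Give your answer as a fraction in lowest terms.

ABO cross BO × AO → offspring phenotypes: 1/4 O, 1/4 A, 1/4 B, 1/4 AB.
So P(type B) = 1/4.

1/4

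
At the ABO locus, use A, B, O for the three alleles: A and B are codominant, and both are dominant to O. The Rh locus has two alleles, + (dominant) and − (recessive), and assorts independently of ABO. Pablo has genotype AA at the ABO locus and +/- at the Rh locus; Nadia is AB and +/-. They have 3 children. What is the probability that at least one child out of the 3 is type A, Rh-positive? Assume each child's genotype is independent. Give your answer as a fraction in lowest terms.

ABO cross AA × AB → 1/2 A, 1/2 AB.
Rh cross +/- × +/- → 3/4 Rh+, 1/4 Rh-; so P(type A, Rh-positive) = 1/2 × 3/4 = 3/8 per child.
P(none) = (5/8)^3 = 125/512; P(at least one) = 1 − 125/512 = 387/512.

387/512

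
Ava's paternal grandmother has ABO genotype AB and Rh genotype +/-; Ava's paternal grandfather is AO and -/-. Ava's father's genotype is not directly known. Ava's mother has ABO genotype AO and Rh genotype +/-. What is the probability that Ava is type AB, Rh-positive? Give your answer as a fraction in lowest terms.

5/64

Ava's father's ABO genotype from AB × AO: 1/4 AA, 1/4 AB, 1/4 AO, 1/4 BO.
Crossing each possibility with the mother AO and summing P(type AB): 1/4·0 + 1/4·1/4 + 1/4·0 + 1/4·1/4 = 1/8.
Similarly for Rh via the father's Rh distribution: P(Rh+) = 5/8.
Independent loci: 1/8 × 5/8 = 5/64.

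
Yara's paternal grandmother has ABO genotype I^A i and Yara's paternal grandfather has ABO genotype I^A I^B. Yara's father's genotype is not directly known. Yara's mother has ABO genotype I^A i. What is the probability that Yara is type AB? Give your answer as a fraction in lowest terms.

1/8

Yara's father's ABO genotype from I^A i × I^A I^B: 1/4 I^A I^A, 1/4 I^A I^B, 1/4 I^A i, 1/4 I^B i.
Crossing each possibility with the mother I^A i and summing P(type AB): 1/4·0 + 1/4·1/4 + 1/4·0 + 1/4·1/4 = 1/8.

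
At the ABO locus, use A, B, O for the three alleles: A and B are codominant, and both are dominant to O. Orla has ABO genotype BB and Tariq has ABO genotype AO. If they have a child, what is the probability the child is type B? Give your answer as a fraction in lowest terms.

1/2

ABO cross BB × AO → offspring phenotypes: 1/2 B, 1/2 AB.
So P(type B) = 1/2.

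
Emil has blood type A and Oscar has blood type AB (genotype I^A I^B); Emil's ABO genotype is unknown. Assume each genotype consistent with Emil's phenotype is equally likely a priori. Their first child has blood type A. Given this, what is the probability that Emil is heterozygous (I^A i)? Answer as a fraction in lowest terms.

Possible genotypes: Emil ∈ {I^A I^A, I^A i}; Oscar ∈ {I^A I^B}.
Weight each parental genotype pair by prior × P(type-A child):
  I^A I^A × I^A I^B: posterior weight 1/2.
  I^A i × I^A I^B: posterior weight 1/2.
Sum the posterior weight over pairs where Emil is I^A i: 1/2.

1/2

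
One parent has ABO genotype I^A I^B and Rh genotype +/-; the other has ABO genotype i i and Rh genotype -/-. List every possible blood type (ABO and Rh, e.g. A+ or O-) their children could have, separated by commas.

Gametes from I^A I^B × i i give offspring ABO genotypes I^A i, I^B i, i.e. phenotypes A, B.
Rh cross +/- × -/- → phenotypes Rh+, Rh-.
Combining independently: A+, A-, B+, B-.

A+, A-, B+, B-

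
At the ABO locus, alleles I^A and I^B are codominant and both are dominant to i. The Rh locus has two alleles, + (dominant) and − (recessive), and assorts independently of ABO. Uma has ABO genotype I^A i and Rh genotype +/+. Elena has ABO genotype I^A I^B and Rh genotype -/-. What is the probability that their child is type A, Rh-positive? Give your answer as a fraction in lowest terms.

1/2

ABO cross I^A i × I^A I^B → offspring phenotypes: 1/2 A, 1/4 B, 1/4 AB.
Rh cross +/+ × -/- → 1 Rh+.
Independent loci: P(type A, Rh-positive) = 1/2 × 1 = 1/2.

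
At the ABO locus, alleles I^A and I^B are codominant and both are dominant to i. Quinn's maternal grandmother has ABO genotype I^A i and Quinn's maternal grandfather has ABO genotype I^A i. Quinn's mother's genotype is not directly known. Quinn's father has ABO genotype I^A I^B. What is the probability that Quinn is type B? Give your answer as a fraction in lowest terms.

Quinn's mother's ABO genotype from I^A i × I^A i: 1/4 I^A I^A, 1/2 I^A i, 1/4 i i.
Crossing each possibility with the father I^A I^B and summing P(type B): 1/4·0 + 1/2·1/4 + 1/4·1/2 = 1/4.

1/4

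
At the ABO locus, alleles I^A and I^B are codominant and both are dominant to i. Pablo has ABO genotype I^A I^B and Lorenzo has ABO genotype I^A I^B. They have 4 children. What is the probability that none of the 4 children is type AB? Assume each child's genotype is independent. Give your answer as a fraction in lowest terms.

1/16

ABO cross I^A I^B × I^A I^B → 1/4 A, 1/4 B, 1/2 AB.
So P(type AB) = 1/2 per child.
P(not type AB) = 1/2 for one child; (1/2)^4 = 1/16.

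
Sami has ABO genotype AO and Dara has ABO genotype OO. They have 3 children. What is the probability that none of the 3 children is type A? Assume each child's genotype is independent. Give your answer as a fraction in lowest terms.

1/8

ABO cross AO × OO → 1/2 O, 1/2 A.
So P(type A) = 1/2 per child.
P(not type A) = 1/2 for one child; (1/2)^3 = 1/8.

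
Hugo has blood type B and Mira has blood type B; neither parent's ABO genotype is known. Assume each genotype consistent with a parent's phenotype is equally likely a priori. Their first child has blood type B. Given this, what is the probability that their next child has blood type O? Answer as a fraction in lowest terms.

Possible genotypes: Hugo ∈ {BB, BO}; Mira ∈ {BB, BO}.
Weight each parental genotype pair by prior × P(type-B child):
  BB × BB: posterior weight 4/15; P(next child type O) = 0.
  BB × BO: posterior weight 4/15; P(next child type O) = 0.
  BO × BB: posterior weight 4/15; P(next child type O) = 0.
  BO × BO: posterior weight 1/5; P(next child type O) = 1/4.
Weighted sum = 1/20.

1/20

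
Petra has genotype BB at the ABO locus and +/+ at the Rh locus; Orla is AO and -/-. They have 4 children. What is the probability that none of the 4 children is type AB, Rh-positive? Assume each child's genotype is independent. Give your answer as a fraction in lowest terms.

1/16

ABO cross BB × AO → 1/2 B, 1/2 AB.
Rh cross +/+ × -/- → 1 Rh+; so P(type AB, Rh-positive) = 1/2 × 1 = 1/2 per child.
P(not type AB, Rh-positive) = 1/2 for one child; (1/2)^4 = 1/16.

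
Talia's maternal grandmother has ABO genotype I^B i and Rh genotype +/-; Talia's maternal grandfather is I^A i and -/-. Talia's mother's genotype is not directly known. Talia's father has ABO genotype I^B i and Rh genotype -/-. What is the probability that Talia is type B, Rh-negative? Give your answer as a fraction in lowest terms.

Talia's mother's ABO genotype from I^B i × I^A i: 1/4 I^A I^B, 1/4 I^A i, 1/4 I^B i, 1/4 i i.
Crossing each possibility with the father I^B i and summing P(type B): 1/4·1/2 + 1/4·1/4 + 1/4·3/4 + 1/4·1/2 = 1/2.
Similarly for Rh via the mother's Rh distribution: P(Rh-) = 3/4.
Independent loci: 1/2 × 3/4 = 3/8.

3/8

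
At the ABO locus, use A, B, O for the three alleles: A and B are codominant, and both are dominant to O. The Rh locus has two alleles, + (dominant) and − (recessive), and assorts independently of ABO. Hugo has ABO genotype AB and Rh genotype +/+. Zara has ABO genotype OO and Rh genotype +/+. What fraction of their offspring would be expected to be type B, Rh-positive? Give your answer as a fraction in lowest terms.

ABO cross AB × OO → offspring phenotypes: 1/2 A, 1/2 B.
Rh cross +/+ × +/+ → 1 Rh+.
Independent loci: P(type B, Rh-positive) = 1/2 × 1 = 1/2.

1/2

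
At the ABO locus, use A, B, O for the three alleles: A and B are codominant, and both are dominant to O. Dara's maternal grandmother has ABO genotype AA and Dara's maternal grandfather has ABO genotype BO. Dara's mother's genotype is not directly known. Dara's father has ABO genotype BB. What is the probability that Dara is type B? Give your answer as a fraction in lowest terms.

Dara's mother's ABO genotype from AA × BO: 1/2 AB, 1/2 AO.
Crossing each possibility with the father BB and summing P(type B): 1/2·1/2 + 1/2·1/2 = 1/2.

1/2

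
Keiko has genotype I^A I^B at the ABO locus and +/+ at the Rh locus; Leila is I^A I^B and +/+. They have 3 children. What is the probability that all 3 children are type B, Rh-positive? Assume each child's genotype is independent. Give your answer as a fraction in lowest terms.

1/64

ABO cross I^A I^B × I^A I^B → 1/4 A, 1/4 B, 1/2 AB.
Rh cross +/+ × +/+ → 1 Rh+; so P(type B, Rh-positive) = 1/4 × 1 = 1/4 per child.
All 3 independent: (1/4)^3 = 1/64.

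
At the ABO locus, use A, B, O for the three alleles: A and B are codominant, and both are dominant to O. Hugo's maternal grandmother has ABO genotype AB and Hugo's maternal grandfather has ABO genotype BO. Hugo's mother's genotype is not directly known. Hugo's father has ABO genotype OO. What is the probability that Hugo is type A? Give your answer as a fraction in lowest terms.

1/4

Hugo's mother's ABO genotype from AB × BO: 1/4 AB, 1/4 AO, 1/4 BB, 1/4 BO.
Crossing each possibility with the father OO and summing P(type A): 1/4·1/2 + 1/4·1/2 + 1/4·0 + 1/4·0 = 1/4.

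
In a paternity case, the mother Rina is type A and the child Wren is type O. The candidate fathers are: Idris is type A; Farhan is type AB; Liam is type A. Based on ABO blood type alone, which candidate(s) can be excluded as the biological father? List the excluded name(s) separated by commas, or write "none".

Farhan

A candidate is excluded only if no genotype consistent with his phenotype could produce a type O child with a type A mother.
Farhan (type AB): no genotype consistent with that phenotype can produce a type-O child with a type-A mother.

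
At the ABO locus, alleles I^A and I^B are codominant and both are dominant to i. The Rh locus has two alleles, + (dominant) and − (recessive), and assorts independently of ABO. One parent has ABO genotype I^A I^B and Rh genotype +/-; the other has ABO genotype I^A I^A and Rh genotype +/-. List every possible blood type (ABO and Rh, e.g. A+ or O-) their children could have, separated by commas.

A+, A-, AB+, AB-

Gametes from I^A I^B × I^A I^A give offspring ABO genotypes I^A I^A, I^A I^B, i.e. phenotypes A, AB.
Rh cross +/- × +/- → phenotypes Rh+, Rh-.
Combining independently: A+, A-, AB+, AB-.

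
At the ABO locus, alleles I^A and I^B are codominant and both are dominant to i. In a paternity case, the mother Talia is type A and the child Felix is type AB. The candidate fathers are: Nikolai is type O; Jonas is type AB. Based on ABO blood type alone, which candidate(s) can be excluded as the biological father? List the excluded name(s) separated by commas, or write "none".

A candidate is excluded only if no genotype consistent with his phenotype could produce a type AB child with a type A mother.
Nikolai (type O): no genotype consistent with that phenotype can produce a type-AB child with a type-A mother.

Nikolai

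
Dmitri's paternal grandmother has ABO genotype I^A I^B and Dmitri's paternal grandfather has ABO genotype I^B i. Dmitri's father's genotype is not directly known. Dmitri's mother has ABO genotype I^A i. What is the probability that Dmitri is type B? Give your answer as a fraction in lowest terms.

Dmitri's father's ABO genotype from I^A I^B × I^B i: 1/4 I^A I^B, 1/4 I^A i, 1/4 I^B I^B, 1/4 I^B i.
Crossing each possibility with the mother I^A i and summing P(type B): 1/4·1/4 + 1/4·0 + 1/4·1/2 + 1/4·1/4 = 1/4.

1/4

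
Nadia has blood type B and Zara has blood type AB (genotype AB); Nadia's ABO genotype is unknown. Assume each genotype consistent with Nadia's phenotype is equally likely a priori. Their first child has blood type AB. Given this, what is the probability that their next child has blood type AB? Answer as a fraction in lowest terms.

5/12

Possible genotypes: Nadia ∈ {BB, BO}; Zara ∈ {AB}.
Weight each parental genotype pair by prior × P(type-AB child):
  BB × AB: posterior weight 2/3; P(next child type AB) = 1/2.
  BO × AB: posterior weight 1/3; P(next child type AB) = 1/4.
Weighted sum = 5/12.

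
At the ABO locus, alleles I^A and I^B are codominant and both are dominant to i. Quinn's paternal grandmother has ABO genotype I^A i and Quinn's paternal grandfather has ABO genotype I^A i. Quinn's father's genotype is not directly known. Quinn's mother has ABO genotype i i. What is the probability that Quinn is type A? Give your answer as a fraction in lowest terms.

Quinn's father's ABO genotype from I^A i × I^A i: 1/4 I^A I^A, 1/2 I^A i, 1/4 i i.
Crossing each possibility with the mother i i and summing P(type A): 1/4·1 + 1/2·1/2 + 1/4·0 = 1/2.

1/2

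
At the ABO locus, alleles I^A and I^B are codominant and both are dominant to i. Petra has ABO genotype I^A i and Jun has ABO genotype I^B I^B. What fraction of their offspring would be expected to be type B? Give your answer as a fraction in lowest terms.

ABO cross I^A i × I^B I^B → offspring phenotypes: 1/2 B, 1/2 AB.
So P(type B) = 1/2.

1/2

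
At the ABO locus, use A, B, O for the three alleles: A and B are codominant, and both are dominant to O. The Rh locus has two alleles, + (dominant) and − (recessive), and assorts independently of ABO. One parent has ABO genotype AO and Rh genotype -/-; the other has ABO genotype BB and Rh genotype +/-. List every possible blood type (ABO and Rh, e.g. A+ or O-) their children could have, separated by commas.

Gametes from AO × BB give offspring ABO genotypes AB, BO, i.e. phenotypes B, AB.
Rh cross -/- × +/- → phenotypes Rh+, Rh-.
Combining independently: B+, B-, AB+, AB-.

B+, B-, AB+, AB-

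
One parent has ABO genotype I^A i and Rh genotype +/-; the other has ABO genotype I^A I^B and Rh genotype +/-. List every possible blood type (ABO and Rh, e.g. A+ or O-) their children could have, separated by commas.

A+, A-, B+, B-, AB+, AB-

Gametes from I^A i × I^A I^B give offspring ABO genotypes I^A I^A, I^A I^B, I^A i, I^B i, i.e. phenotypes A, B, AB.
Rh cross +/- × +/- → phenotypes Rh+, Rh-.
Combining independently: A+, A-, B+, B-, AB+, AB-.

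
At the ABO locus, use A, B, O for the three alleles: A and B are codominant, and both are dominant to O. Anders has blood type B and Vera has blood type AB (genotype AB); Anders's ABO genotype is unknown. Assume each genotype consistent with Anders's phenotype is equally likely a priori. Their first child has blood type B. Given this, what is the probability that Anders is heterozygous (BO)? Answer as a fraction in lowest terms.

Possible genotypes: Anders ∈ {BB, BO}; Vera ∈ {AB}.
Weight each parental genotype pair by prior × P(type-B child):
  BB × AB: posterior weight 1/2.
  BO × AB: posterior weight 1/2.
Sum the posterior weight over pairs where Anders is BO: 1/2.

1/2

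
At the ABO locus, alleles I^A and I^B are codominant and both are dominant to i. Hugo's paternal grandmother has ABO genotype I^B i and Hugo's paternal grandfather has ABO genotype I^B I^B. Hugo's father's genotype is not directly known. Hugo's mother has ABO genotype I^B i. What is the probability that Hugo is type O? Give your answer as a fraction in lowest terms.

Hugo's father's ABO genotype from I^B i × I^B I^B: 1/2 I^B I^B, 1/2 I^B i.
Crossing each possibility with the mother I^B i and summing P(type O): 1/2·0 + 1/2·1/4 = 1/8.

1/8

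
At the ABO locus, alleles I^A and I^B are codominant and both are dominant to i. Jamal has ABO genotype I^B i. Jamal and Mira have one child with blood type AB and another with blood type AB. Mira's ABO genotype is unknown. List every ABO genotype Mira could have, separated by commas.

For each candidate genotype of Mira, check whether crossing it with I^B i can produce every observed child phenotype.
  I^A I^A → possible child types {A, AB} ✓
  I^A I^B → possible child types {A, B, AB} ✓
  I^A i → possible child types {O, A, B, AB} ✓
  I^B I^B → possible child types {B} ✗
  I^B i → possible child types {O, B} ✗
  i i → possible child types {O, B} ✗

I^A I^A, I^A I^B, I^A i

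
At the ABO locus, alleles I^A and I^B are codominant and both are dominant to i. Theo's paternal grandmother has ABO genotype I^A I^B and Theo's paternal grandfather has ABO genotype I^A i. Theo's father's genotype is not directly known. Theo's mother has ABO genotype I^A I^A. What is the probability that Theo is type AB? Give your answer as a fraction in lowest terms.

1/4

Theo's father's ABO genotype from I^A I^B × I^A i: 1/4 I^A I^A, 1/4 I^A I^B, 1/4 I^A i, 1/4 I^B i.
Crossing each possibility with the mother I^A I^A and summing P(type AB): 1/4·0 + 1/4·1/2 + 1/4·0 + 1/4·1/2 = 1/4.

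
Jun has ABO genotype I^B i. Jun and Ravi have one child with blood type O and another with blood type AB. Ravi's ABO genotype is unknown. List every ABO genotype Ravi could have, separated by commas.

I^A i

For each candidate genotype of Ravi, check whether crossing it with I^B i can produce every observed child phenotype.
  I^A I^A → possible child types {A, AB} ✗
  I^A I^B → possible child types {A, B, AB} ✗
  I^A i → possible child types {O, A, B, AB} ✓
  I^B I^B → possible child types {B} ✗
  I^B i → possible child types {O, B} ✗
  i i → possible child types {O, B} ✗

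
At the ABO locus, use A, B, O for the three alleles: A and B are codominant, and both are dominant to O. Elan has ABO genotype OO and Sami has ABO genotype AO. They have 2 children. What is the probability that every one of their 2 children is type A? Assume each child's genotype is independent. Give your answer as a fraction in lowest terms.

1/4

ABO cross OO × AO → 1/2 O, 1/2 A.
So P(type A) = 1/2 per child.
All 2 independent: (1/2)^2 = 1/4.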